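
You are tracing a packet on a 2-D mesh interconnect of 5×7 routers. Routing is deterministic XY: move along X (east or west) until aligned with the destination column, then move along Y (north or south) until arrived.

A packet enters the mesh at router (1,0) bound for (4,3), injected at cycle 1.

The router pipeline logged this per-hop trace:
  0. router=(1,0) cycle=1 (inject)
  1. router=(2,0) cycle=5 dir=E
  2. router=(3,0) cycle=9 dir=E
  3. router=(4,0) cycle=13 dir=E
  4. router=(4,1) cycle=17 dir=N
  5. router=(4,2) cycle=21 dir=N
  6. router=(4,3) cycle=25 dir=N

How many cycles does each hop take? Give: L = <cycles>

From hop 0 (1) to hop 1 (5): +4 cycles.
Each hop adds L, hence L = 4.

L = 4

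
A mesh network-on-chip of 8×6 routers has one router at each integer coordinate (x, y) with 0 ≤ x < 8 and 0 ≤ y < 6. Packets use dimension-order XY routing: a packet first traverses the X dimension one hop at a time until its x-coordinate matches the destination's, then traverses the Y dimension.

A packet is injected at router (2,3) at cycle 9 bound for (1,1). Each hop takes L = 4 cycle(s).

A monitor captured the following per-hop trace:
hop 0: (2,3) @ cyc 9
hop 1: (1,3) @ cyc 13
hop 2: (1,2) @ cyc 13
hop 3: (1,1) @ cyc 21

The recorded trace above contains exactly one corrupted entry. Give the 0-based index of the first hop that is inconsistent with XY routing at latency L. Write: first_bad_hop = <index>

  1: Δx=-1 Δy=+0 Δt=4 [ok]
  2: Δx=+0 Δy=-1 Δt=0 [BAD: Δcyc=0≠L]

first_bad_hop = 2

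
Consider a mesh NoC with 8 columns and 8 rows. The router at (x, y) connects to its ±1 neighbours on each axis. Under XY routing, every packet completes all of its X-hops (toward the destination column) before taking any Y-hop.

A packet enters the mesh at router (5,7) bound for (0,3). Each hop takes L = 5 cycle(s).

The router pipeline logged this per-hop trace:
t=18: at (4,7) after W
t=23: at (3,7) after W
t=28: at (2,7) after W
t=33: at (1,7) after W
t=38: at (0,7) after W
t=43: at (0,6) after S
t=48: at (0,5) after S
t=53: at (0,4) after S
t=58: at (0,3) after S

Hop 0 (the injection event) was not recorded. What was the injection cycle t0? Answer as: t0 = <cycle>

t0 = 13

The first recorded entry is hop 1 at cycle 18.
So t0 = 18 − 1·5 = 13.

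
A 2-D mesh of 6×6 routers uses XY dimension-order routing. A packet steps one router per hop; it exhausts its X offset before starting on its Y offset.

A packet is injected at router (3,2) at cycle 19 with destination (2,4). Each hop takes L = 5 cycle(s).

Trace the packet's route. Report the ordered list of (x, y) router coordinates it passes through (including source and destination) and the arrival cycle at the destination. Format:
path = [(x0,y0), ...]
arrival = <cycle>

src (3,2)  cyc=19
W→(2,2)  cyc=24
N→(2,3)  cyc=29
N→(2,4)  cyc=34

path = [(3,2), (2,2), (2,3), (2,4)]
arrival = 34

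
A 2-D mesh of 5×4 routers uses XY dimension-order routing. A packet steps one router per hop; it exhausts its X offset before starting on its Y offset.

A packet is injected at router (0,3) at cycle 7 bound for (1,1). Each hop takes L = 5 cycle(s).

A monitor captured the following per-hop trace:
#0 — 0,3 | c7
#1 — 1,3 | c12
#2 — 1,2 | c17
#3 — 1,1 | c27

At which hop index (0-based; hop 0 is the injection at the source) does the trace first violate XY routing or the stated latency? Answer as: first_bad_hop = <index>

  1: Δx=+1 Δy=+0 Δt=5 [ok]
  2: Δx=+0 Δy=-1 Δt=5 [ok]
  3: Δx=+0 Δy=-1 Δt=10 [BAD: Δcyc=10≠L]

first_bad_hop = 3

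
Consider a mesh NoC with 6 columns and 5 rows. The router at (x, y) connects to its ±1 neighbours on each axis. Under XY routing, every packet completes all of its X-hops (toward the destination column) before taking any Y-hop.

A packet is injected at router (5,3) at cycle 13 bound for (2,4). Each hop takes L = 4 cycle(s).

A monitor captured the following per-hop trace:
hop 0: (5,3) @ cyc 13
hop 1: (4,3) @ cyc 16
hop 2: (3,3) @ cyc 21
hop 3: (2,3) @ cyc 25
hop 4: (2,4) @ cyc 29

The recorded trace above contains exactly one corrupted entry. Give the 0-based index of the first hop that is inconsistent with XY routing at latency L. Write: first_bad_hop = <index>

  1: Δx=-1 Δy=+0 Δt=3 [BAD: Δcyc=3≠L]

first_bad_hop = 1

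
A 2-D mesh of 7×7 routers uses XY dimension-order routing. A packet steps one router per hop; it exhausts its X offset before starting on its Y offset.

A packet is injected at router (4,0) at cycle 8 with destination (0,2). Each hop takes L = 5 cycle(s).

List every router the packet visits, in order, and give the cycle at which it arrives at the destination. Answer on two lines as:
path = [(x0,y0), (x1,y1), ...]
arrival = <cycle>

path = [(4,0), (3,0), (2,0), (1,0), (0,0), (0,1), (0,2)]
arrival = 38

src (4,0)  cyc=8
W→(3,0)  cyc=13
W→(2,0)  cyc=18
W→(1,0)  cyc=23
W→(0,0)  cyc=28
N→(0,1)  cyc=33
N→(0,2)  cyc=38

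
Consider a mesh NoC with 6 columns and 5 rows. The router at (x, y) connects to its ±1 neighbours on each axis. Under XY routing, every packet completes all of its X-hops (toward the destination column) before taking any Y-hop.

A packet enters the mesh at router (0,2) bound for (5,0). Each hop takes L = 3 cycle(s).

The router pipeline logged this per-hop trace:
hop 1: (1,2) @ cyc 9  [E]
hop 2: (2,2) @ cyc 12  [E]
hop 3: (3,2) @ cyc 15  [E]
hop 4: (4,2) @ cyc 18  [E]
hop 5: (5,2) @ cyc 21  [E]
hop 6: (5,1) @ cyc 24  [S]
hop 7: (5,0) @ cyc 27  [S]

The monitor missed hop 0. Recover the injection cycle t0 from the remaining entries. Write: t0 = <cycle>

At hop 1 the cycle is 9; in general cyc_k = t0 + kL.
So t0 = 9 − 1·3 = 6.

t0 = 6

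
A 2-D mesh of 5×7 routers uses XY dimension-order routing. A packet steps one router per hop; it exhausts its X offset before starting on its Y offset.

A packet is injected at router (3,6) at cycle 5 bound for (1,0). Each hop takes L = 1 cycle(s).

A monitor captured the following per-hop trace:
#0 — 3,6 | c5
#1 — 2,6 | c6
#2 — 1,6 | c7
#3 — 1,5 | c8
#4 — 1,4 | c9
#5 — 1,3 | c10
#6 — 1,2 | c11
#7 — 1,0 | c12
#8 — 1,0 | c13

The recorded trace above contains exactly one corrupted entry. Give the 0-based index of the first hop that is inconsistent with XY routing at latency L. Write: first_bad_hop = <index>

hop 1: step (-1,+0), +1 cyc — ok
hop 2: step (-1,+0), +1 cyc — ok
hop 3: step (+0,-1), +1 cyc — ok
hop 4: step (+0,-1), +1 cyc — ok
hop 5: step (+0,-1), +1 cyc — ok
hop 6: step (+0,-1), +1 cyc — ok
hop 7: step (+0,-2), +1 cyc — BAD: non-unit step

first_bad_hop = 7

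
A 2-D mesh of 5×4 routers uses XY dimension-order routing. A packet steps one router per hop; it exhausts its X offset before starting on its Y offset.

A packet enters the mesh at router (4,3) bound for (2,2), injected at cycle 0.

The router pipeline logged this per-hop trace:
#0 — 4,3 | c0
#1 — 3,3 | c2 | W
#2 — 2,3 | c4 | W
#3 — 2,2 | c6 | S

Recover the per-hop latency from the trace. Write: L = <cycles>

L = 2

From hop 0 (0) to hop 1 (2): +2 cycles.
Each hop adds L, hence L = 2.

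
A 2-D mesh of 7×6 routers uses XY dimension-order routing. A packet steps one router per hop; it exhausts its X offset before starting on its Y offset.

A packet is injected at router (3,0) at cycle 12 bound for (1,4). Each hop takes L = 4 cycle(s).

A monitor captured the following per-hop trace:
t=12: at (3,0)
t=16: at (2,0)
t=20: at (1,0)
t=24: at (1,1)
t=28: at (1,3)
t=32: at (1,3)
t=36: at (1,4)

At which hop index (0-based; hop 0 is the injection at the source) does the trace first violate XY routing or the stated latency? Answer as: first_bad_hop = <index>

first_bad_hop = 4

  1: Δx=-1 Δy=+0 Δt=4 [ok]
  2: Δx=-1 Δy=+0 Δt=4 [ok]
  3: Δx=+0 Δy=+1 Δt=4 [ok]
  4: Δx=+0 Δy=+2 Δt=4 [BAD: non-unit step]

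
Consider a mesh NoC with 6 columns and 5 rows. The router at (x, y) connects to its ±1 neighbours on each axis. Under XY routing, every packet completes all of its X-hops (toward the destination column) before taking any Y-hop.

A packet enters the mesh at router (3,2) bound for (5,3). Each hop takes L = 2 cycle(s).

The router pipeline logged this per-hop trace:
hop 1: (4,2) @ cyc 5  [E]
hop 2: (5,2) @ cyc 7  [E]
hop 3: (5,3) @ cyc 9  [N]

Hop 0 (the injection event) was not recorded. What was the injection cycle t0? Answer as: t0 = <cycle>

t0 = 3

Hop 1 reached at cycle 5; hop k is at t0 + k·L.
So t0 = 5 − 1·2 = 3.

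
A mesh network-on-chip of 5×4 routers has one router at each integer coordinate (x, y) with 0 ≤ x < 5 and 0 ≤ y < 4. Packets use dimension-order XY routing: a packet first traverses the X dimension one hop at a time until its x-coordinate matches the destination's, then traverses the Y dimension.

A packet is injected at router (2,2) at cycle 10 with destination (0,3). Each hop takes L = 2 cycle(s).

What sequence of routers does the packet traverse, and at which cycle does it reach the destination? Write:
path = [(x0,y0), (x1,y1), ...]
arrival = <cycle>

t=10: at (2,2)
t=12: at (1,2) after W
t=14: at (0,2) after W
t=16: at (0,3) after N

path = [(2,2), (1,2), (0,2), (0,3)]
arrival = 16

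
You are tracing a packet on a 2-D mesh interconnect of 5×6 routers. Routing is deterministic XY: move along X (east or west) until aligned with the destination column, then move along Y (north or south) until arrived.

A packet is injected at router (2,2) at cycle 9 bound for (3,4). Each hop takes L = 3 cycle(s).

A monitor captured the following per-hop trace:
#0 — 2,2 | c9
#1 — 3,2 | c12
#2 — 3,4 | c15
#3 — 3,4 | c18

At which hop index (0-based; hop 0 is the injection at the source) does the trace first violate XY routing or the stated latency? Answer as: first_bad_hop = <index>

[1] (+1,+0) / 3c ⇒ ok
[2] (+0,+2) / 3c ⇒ BAD: non-unit step

first_bad_hop = 2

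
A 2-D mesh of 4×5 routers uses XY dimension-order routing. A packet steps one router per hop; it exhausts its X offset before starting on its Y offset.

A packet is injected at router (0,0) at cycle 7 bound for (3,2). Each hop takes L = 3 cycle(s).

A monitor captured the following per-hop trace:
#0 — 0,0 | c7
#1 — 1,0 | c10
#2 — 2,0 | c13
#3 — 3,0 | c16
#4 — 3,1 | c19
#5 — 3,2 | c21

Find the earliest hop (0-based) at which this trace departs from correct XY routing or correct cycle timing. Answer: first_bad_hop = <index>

first_bad_hop = 5

check 1→ d=(1,0) cyc+3: ok
check 2→ d=(1,0) cyc+3: ok
check 3→ d=(1,0) cyc+3: ok
check 4→ d=(0,1) cyc+3: ok
check 5→ d=(0,1) cyc+2: BAD: Δcyc=2≠L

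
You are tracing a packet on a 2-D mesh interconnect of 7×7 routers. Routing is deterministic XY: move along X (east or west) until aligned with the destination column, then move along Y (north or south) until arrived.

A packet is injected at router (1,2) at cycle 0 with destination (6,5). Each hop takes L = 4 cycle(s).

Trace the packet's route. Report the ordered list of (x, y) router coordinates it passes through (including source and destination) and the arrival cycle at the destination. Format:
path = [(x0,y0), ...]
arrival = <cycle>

src (1,2)  cyc=0
E→(2,2)  cyc=4
E→(3,2)  cyc=8
E→(4,2)  cyc=12
E→(5,2)  cyc=16
E→(6,2)  cyc=20
N→(6,3)  cyc=24
N→(6,4)  cyc=28
N→(6,5)  cyc=32

path = [(1,2), (2,2), (3,2), (4,2), (5,2), (6,2), (6,3), (6,4), (6,5)]
arrival = 32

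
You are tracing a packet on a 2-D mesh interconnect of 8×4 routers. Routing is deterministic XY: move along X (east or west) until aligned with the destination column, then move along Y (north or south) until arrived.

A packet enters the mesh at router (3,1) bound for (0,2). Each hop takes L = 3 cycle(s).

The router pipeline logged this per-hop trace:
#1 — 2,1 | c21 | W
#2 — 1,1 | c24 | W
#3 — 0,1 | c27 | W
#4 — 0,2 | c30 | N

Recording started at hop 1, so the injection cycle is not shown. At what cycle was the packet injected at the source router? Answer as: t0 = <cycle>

cyc[1] = 21 and cyc[k] = t0 + k·L for every k.
Therefore t0 = 21 − L = 18.

t0 = 18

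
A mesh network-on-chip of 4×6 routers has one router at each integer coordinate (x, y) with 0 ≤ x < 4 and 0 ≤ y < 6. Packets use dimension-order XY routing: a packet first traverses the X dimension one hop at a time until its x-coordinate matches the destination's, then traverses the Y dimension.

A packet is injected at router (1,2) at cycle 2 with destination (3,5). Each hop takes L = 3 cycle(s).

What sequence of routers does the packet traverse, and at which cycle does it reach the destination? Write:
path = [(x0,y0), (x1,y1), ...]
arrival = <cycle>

path = [(1,2), (2,2), (3,2), (3,3), (3,4), (3,5)]
arrival = 17

src (1,2)  cyc=2
E→(2,2)  cyc=5
E→(3,2)  cyc=8
N→(3,3)  cyc=11
N→(3,4)  cyc=14
N→(3,5)  cyc=17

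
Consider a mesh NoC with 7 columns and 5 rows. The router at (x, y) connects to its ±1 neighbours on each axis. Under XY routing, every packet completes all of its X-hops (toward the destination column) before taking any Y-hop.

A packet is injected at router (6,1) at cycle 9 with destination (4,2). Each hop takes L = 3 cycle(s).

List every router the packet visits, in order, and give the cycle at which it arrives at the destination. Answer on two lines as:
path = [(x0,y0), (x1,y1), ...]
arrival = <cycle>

path = [(6,1), (5,1), (4,1), (4,2)]
arrival = 18

[0] x=6 y=1 t=9
[1] x=5 y=1 t=12 →W
[2] x=4 y=1 t=15 →W
[3] x=4 y=2 t=18 →N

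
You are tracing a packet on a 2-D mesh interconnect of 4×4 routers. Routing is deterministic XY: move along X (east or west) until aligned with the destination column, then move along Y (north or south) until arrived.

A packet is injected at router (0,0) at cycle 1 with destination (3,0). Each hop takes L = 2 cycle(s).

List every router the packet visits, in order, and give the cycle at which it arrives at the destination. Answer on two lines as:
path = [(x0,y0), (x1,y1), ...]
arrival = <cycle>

path = [(0,0), (1,0), (2,0), (3,0)]
arrival = 7

[0] x=0 y=0 t=1
[1] x=1 y=0 t=3 →E
[2] x=2 y=0 t=5 →E
[3] x=3 y=0 t=7 →E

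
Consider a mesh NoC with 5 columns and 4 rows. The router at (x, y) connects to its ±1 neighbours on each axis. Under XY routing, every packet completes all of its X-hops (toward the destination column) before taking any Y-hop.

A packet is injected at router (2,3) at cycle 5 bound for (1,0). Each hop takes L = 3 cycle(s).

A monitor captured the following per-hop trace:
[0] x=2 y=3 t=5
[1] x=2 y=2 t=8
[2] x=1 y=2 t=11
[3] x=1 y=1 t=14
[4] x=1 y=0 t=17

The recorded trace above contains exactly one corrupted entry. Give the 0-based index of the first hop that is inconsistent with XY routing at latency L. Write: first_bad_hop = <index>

first_bad_hop = 1

check 1→ d=(0,-1) cyc+3: BAD: Y-move but x=2≠1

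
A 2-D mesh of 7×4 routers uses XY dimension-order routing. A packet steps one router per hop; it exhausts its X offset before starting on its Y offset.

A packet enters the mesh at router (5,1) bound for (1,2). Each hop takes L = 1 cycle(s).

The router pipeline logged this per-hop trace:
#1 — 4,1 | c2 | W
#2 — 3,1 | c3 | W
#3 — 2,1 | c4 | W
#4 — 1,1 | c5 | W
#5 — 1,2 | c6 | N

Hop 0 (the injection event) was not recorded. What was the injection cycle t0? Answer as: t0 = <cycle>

The first recorded entry is hop 1 at cycle 2.
t0 = cyc[1] − L = 2 − 1 = 1.

t0 = 1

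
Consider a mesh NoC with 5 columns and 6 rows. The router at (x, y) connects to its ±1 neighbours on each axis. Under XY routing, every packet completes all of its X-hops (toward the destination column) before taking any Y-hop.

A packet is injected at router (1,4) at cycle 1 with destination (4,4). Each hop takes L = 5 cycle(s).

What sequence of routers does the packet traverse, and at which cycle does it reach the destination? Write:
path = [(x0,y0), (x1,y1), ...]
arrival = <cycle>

#0 — 1,4 | c1
#1 — 2,4 | c6 | E
#2 — 3,4 | c11 | E
#3 — 4,4 | c16 | E

path = [(1,4), (2,4), (3,4), (4,4)]
arrival = 16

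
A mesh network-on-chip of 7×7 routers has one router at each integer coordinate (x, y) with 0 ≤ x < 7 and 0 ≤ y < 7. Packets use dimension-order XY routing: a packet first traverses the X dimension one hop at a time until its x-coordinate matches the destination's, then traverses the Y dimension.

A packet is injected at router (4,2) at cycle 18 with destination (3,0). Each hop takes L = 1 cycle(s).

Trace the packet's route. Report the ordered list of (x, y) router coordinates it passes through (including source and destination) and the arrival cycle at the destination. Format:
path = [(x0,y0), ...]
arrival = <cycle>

hop 0: (4,2) @ cyc 18
hop 1: (3,2) @ cyc 19  [W]
hop 2: (3,1) @ cyc 20  [S]
hop 3: (3,0) @ cyc 21  [S]

path = [(4,2), (3,2), (3,1), (3,0)]
arrival = 21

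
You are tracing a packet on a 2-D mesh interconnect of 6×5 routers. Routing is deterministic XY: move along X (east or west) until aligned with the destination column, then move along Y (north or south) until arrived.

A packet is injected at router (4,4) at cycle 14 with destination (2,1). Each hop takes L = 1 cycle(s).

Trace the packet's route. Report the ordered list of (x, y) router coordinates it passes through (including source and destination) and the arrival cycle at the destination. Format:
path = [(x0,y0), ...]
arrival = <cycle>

path = [(4,4), (3,4), (2,4), (2,3), (2,2), (2,1)]
arrival = 19

[0] x=4 y=4 t=14
[1] x=3 y=4 t=15 →W
[2] x=2 y=4 t=16 →W
[3] x=2 y=3 t=17 →S
[4] x=2 y=2 t=18 →S
[5] x=2 y=1 t=19 →S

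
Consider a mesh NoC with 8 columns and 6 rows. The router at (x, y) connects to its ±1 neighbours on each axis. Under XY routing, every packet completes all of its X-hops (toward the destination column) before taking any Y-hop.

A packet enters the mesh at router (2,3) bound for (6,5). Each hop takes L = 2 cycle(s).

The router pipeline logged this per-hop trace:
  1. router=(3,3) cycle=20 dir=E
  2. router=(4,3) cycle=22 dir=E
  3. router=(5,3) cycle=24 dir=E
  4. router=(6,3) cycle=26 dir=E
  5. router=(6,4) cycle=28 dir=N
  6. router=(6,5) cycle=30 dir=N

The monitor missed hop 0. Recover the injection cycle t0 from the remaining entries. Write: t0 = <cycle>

cyc[1] = 20 and cyc[k] = t0 + k·L for every k.
t0 = cyc[1] − L = 20 − 2 = 18.

t0 = 18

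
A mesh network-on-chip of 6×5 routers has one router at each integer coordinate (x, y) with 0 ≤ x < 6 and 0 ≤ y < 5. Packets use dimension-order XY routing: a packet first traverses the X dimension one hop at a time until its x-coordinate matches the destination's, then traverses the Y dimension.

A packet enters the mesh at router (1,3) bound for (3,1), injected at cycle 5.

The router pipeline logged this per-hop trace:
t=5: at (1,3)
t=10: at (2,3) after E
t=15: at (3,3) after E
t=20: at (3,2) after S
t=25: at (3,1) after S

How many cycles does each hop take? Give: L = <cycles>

Δcyc across hop 0→1: 10 − 5 = 5.
That increment is L by definition: L = 5.

L = 5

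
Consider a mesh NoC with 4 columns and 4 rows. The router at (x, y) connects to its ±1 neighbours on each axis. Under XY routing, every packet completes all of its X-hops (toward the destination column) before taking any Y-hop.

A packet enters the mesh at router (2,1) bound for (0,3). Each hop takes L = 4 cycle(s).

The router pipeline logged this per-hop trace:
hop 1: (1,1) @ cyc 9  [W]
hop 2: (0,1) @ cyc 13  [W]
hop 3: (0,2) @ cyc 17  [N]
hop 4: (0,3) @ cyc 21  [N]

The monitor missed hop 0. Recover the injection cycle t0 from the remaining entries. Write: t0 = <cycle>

The first recorded entry is hop 1 at cycle 9.
Subtract one hop: t0 = 9 − 4 = 5.

t0 = 5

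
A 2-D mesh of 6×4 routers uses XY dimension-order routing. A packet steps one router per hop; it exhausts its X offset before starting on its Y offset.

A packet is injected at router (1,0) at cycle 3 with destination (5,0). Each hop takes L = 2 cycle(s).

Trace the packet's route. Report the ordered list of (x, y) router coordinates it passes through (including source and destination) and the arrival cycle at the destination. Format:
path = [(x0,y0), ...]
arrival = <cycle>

t=3: at (1,0)
t=5: at (2,0) after E
t=7: at (3,0) after E
t=9: at (4,0) after E
t=11: at (5,0) after E

path = [(1,0), (2,0), (3,0), (4,0), (5,0)]
arrival = 11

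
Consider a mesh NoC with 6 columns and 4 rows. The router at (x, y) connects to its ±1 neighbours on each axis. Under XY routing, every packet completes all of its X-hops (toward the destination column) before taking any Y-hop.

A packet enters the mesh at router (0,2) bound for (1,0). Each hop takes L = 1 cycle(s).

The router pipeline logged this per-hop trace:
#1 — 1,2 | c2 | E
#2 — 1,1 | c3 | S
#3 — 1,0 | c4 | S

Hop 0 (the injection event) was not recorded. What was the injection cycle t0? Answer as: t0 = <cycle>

The first recorded entry is hop 1 at cycle 2.
t0 = cyc[1] − L = 2 − 1 = 1.

t0 = 1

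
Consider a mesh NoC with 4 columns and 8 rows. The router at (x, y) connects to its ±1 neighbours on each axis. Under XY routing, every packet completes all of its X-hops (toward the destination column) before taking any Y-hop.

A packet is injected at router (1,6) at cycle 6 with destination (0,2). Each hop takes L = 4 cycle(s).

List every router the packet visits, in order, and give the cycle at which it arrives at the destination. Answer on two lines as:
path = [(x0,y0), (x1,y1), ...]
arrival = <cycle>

path = [(1,6), (0,6), (0,5), (0,4), (0,3), (0,2)]
arrival = 26

#0 — 1,6 | c6
#1 — 0,6 | c10 | W
#2 — 0,5 | c14 | S
#3 — 0,4 | c18 | S
#4 — 0,3 | c22 | S
#5 — 0,2 | c26 | S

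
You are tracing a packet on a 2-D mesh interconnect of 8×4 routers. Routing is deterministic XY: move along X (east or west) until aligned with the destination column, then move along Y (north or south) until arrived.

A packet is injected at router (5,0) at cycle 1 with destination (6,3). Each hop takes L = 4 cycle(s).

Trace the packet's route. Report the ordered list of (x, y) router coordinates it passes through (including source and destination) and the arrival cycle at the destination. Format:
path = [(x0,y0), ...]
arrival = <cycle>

hop 0: (5,0) @ cyc 1
hop 1: (6,0) @ cyc 5  [E]
hop 2: (6,1) @ cyc 9  [N]
hop 3: (6,2) @ cyc 13  [N]
hop 4: (6,3) @ cyc 17  [N]

path = [(5,0), (6,0), (6,1), (6,2), (6,3)]
arrival = 17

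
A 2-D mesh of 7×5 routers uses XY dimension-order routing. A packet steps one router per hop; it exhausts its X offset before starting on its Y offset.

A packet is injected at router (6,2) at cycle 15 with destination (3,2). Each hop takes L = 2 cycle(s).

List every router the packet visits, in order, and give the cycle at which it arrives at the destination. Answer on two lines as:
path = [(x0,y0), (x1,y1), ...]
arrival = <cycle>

t=15: at (6,2)
t=17: at (5,2) after W
t=19: at (4,2) after W
t=21: at (3,2) after W

path = [(6,2), (5,2), (4,2), (3,2)]
arrival = 21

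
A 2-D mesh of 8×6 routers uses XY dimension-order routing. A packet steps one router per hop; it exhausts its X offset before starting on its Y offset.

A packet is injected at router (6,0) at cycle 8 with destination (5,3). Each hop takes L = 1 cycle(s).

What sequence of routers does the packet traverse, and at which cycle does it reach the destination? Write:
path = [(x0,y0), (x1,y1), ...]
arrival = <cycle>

[0] x=6 y=0 t=8
[1] x=5 y=0 t=9 →W
[2] x=5 y=1 t=10 →N
[3] x=5 y=2 t=11 →N
[4] x=5 y=3 t=12 →N

path = [(6,0), (5,0), (5,1), (5,2), (5,3)]
arrival = 12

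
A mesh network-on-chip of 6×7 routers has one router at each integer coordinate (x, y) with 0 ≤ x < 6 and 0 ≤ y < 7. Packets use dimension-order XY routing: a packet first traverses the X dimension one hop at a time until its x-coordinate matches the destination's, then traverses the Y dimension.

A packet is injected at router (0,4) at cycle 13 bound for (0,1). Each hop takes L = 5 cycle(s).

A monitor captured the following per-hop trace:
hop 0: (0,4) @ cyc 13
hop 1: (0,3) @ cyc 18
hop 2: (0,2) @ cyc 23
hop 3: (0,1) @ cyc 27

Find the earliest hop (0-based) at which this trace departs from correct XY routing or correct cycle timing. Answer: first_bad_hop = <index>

hop 1: step (+0,-1), +5 cyc — ok
hop 2: step (+0,-1), +5 cyc — ok
hop 3: step (+0,-1), +4 cyc — BAD: Δcyc=4≠L

first_bad_hop = 3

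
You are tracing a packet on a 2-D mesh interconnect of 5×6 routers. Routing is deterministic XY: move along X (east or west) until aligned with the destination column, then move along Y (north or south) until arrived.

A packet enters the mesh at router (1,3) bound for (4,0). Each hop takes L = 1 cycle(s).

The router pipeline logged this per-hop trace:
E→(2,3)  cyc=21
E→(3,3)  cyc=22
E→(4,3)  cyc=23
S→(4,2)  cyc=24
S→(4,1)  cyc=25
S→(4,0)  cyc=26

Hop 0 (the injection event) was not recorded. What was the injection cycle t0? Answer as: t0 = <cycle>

Hop 1 reached at cycle 21; hop k is at t0 + k·L.
So t0 = 21 − 1·1 = 20.

t0 = 20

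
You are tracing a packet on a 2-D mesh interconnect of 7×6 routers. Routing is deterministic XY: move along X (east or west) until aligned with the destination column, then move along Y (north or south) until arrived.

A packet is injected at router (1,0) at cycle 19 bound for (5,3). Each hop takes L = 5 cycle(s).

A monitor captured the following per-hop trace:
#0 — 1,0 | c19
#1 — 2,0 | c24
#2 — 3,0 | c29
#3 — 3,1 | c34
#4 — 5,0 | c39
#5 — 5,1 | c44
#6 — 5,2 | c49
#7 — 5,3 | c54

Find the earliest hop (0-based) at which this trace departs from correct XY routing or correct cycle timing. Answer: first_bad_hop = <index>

first_bad_hop = 3

check 1→ d=(1,0) cyc+5: ok
check 2→ d=(1,0) cyc+5: ok
check 3→ d=(0,1) cyc+5: BAD: Y-move but x=3≠5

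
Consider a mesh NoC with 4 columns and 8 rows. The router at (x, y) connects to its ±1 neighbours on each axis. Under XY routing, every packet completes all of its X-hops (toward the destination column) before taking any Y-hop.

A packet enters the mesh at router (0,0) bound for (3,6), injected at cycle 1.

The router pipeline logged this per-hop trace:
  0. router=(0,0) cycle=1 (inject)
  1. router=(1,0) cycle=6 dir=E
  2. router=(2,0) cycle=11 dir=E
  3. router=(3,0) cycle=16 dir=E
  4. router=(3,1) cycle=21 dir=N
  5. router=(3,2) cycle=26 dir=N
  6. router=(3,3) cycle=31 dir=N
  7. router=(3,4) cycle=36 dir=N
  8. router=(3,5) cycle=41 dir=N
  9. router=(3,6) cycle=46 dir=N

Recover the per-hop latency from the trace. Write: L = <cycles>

L = 5

cyc[1] − cyc[0] = 6 − 1 = 5.
One hop costs L cycles, so L = 5.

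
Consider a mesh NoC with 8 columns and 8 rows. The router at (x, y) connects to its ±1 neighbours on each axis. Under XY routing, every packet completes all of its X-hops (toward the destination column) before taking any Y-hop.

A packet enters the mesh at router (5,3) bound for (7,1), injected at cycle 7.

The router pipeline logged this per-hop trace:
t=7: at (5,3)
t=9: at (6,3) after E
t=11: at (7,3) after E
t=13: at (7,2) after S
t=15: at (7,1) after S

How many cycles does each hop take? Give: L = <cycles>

From hop 0 (7) to hop 1 (9): +2 cycles.
Each hop adds L, hence L = 2.

L = 2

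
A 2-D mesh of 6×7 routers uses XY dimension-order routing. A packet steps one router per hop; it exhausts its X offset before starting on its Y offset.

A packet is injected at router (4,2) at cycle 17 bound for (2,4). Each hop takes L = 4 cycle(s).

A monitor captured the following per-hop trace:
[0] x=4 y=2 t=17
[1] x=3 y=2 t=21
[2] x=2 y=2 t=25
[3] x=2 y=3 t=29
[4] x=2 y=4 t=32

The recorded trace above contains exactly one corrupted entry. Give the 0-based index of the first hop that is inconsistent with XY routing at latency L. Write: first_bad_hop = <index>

[1] (-1,+0) / 4c ⇒ ok
[2] (-1,+0) / 4c ⇒ ok
[3] (+0,+1) / 4c ⇒ ok
[4] (+0,+1) / 3c ⇒ BAD: Δcyc=3≠L

first_bad_hop = 4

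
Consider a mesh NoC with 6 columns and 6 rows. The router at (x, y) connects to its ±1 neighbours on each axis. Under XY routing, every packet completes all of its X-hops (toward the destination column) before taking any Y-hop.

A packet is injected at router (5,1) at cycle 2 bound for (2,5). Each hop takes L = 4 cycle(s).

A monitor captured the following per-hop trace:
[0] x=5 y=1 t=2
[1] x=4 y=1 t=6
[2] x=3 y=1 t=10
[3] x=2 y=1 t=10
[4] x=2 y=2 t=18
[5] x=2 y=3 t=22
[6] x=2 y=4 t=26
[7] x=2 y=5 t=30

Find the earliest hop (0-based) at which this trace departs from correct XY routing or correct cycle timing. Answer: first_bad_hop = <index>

check 1→ d=(-1,0) cyc+4: ok
check 2→ d=(-1,0) cyc+4: ok
check 3→ d=(-1,0) cyc+0: BAD: Δcyc=0≠L

first_bad_hop = 3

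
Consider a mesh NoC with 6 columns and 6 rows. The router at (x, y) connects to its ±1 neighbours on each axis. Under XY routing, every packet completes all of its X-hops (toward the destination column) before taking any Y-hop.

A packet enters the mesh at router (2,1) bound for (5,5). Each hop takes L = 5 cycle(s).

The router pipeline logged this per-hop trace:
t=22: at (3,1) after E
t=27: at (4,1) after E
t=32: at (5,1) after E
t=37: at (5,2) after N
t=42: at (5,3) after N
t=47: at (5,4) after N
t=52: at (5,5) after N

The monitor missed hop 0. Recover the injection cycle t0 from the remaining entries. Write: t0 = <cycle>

The first recorded entry is hop 1 at cycle 22.
Subtract one hop: t0 = 22 − 5 = 17.

t0 = 17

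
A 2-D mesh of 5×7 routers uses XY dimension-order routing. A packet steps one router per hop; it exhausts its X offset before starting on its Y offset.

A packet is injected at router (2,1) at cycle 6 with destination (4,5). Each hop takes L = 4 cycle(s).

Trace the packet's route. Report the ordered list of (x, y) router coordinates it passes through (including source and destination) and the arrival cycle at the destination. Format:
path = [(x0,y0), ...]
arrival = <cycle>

path = [(2,1), (3,1), (4,1), (4,2), (4,3), (4,4), (4,5)]
arrival = 30

t=6: at (2,1)
t=10: at (3,1) after E
t=14: at (4,1) after E
t=18: at (4,2) after N
t=22: at (4,3) after N
t=26: at (4,4) after N
t=30: at (4,5) after N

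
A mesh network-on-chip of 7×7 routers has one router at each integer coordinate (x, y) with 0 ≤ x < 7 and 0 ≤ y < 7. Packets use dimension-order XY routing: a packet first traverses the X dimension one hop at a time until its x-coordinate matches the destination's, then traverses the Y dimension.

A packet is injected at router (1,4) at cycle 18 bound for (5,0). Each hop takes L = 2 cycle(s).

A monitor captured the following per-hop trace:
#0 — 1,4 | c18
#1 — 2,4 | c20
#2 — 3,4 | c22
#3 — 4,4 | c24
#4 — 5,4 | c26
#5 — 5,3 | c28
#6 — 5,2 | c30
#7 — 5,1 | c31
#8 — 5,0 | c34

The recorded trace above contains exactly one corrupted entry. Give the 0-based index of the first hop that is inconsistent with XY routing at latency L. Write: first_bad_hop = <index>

[1] (+1,+0) / 2c ⇒ ok
[2] (+1,+0) / 2c ⇒ ok
[3] (+1,+0) / 2c ⇒ ok
[4] (+1,+0) / 2c ⇒ ok
[5] (+0,-1) / 2c ⇒ ok
[6] (+0,-1) / 2c ⇒ ok
[7] (+0,-1) / 1c ⇒ BAD: Δcyc=1≠L

first_bad_hop = 7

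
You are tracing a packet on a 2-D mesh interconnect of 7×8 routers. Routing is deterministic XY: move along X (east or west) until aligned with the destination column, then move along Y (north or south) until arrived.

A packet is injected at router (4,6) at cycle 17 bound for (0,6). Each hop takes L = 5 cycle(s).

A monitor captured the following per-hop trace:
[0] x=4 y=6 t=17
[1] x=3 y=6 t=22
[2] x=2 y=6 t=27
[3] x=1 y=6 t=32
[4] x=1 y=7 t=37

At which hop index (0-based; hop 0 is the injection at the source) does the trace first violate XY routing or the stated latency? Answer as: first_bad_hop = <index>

first_bad_hop = 4

hop 1: step (-1,+0), +5 cyc — ok
hop 2: step (-1,+0), +5 cyc — ok
hop 3: step (-1,+0), +5 cyc — ok
hop 4: step (+0,+1), +5 cyc — BAD: Y-move but x=1≠0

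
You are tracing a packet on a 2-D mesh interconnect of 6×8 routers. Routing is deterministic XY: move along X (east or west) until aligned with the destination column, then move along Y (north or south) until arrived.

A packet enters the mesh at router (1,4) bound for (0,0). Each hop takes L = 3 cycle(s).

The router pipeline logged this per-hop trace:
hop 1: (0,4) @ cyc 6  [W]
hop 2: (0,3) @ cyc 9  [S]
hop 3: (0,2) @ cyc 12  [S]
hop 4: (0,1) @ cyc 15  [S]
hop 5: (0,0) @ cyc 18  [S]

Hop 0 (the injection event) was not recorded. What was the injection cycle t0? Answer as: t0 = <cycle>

The first recorded entry is hop 1 at cycle 6.
Therefore t0 = 6 − L = 3.

t0 = 3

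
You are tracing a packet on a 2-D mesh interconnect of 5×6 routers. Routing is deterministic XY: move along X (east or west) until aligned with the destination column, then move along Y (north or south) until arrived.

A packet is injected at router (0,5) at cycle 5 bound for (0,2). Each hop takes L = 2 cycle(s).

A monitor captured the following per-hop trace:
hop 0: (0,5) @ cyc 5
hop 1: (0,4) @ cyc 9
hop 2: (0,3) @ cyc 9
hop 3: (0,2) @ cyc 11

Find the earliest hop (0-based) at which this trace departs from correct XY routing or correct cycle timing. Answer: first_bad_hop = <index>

first_bad_hop = 1

  1: Δx=+0 Δy=-1 Δt=4 [BAD: Δcyc=4≠L]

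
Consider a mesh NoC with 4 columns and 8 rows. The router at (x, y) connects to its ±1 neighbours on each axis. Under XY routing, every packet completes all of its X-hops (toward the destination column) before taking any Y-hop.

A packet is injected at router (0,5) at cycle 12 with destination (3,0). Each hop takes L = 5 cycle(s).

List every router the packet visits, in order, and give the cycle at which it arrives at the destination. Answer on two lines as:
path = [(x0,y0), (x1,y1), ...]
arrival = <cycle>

path = [(0,5), (1,5), (2,5), (3,5), (3,4), (3,3), (3,2), (3,1), (3,0)]
arrival = 52

t=12: at (0,5)
t=17: at (1,5) after E
t=22: at (2,5) after E
t=27: at (3,5) after E
t=32: at (3,4) after S
t=37: at (3,3) after S
t=42: at (3,2) after S
t=47: at (3,1) after S
t=52: at (3,0) after S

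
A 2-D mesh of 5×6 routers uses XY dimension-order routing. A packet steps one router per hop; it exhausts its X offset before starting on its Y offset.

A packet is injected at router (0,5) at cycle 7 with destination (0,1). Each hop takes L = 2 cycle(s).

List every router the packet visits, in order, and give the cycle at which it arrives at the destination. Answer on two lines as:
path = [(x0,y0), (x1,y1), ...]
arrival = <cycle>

path = [(0,5), (0,4), (0,3), (0,2), (0,1)]
arrival = 15

  0. router=(0,5) cycle=7 (inject)
  1. router=(0,4) cycle=9 dir=S
  2. router=(0,3) cycle=11 dir=S
  3. router=(0,2) cycle=13 dir=S
  4. router=(0,1) cycle=15 dir=S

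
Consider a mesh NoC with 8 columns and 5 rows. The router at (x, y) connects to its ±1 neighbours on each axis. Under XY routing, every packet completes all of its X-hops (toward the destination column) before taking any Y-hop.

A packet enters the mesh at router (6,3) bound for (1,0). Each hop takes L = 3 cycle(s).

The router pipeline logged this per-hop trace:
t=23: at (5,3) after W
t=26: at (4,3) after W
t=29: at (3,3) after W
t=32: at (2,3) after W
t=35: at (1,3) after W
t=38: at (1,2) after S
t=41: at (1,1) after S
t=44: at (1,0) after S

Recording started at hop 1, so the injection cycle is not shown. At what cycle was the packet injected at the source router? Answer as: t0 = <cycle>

cyc[1] = 23 and cyc[k] = t0 + k·L for every k.
So t0 = 23 − 1·3 = 20.

t0 = 20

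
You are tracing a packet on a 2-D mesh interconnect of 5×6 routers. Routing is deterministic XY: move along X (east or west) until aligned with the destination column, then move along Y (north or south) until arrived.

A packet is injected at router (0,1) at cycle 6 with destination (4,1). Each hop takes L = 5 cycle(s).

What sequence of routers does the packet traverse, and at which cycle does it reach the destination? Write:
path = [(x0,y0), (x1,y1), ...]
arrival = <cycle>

src (0,1)  cyc=6
E→(1,1)  cyc=11
E→(2,1)  cyc=16
E→(3,1)  cyc=21
E→(4,1)  cyc=26

path = [(0,1), (1,1), (2,1), (3,1), (4,1)]
arrival = 26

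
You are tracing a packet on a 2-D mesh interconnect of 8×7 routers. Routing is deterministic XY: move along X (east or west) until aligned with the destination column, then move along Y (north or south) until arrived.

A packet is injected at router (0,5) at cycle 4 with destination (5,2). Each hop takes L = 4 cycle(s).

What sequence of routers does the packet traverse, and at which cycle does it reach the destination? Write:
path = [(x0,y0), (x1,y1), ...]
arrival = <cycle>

path = [(0,5), (1,5), (2,5), (3,5), (4,5), (5,5), (5,4), (5,3), (5,2)]
arrival = 36

t=4: at (0,5)
t=8: at (1,5) after E
t=12: at (2,5) after E
t=16: at (3,5) after E
t=20: at (4,5) after E
t=24: at (5,5) after E
t=28: at (5,4) after S
t=32: at (5,3) after S
t=36: at (5,2) after S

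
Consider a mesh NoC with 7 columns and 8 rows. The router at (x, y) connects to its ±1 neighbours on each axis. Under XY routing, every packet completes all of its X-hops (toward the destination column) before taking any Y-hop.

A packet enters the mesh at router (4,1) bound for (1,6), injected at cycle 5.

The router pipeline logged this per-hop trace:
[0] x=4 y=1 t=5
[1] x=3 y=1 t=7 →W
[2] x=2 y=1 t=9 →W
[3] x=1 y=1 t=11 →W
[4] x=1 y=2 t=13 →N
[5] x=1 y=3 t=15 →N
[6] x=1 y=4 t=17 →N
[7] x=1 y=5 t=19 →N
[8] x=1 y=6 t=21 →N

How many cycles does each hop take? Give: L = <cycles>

Between hops 0 and 1 the cycle counter advances 7 − 5 = 2.
One hop costs L cycles, so L = 2.

L = 2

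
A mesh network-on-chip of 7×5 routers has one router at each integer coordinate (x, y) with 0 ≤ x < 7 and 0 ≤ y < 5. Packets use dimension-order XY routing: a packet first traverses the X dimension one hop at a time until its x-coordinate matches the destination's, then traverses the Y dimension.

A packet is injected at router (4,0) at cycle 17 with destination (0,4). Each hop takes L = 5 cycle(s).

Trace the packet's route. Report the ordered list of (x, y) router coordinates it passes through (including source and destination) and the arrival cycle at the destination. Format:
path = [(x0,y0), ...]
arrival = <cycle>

path = [(4,0), (3,0), (2,0), (1,0), (0,0), (0,1), (0,2), (0,3), (0,4)]
arrival = 57

hop 0: (4,0) @ cyc 17
hop 1: (3,0) @ cyc 22  [W]
hop 2: (2,0) @ cyc 27  [W]
hop 3: (1,0) @ cyc 32  [W]
hop 4: (0,0) @ cyc 37  [W]
hop 5: (0,1) @ cyc 42  [N]
hop 6: (0,2) @ cyc 47  [N]
hop 7: (0,3) @ cyc 52  [N]
hop 8: (0,4) @ cyc 57  [N]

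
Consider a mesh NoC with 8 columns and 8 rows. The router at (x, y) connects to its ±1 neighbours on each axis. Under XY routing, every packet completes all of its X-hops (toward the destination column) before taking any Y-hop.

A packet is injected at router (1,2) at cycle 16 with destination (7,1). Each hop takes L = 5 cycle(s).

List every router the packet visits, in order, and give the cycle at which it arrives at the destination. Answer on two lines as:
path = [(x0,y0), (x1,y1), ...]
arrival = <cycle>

[0] x=1 y=2 t=16
[1] x=2 y=2 t=21 →E
[2] x=3 y=2 t=26 →E
[3] x=4 y=2 t=31 →E
[4] x=5 y=2 t=36 →E
[5] x=6 y=2 t=41 →E
[6] x=7 y=2 t=46 →E
[7] x=7 y=1 t=51 →S

path = [(1,2), (2,2), (3,2), (4,2), (5,2), (6,2), (7,2), (7,1)]
arrival = 51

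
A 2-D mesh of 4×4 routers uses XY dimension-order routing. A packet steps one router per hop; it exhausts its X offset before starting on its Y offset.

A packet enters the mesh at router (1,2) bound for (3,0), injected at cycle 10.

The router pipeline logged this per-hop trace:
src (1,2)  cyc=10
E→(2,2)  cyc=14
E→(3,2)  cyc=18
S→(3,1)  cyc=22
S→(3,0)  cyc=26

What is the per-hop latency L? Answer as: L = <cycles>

L = 4

Between hops 0 and 1 the cycle counter advances 14 − 10 = 4.
That increment is L by definition: L = 4.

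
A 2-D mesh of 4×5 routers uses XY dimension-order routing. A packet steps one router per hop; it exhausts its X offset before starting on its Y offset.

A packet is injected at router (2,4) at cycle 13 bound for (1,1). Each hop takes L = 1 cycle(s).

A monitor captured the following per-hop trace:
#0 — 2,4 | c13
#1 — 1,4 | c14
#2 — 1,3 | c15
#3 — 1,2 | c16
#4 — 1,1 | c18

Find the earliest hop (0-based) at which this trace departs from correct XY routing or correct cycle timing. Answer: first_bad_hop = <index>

first_bad_hop = 4

[1] (-1,+0) / 1c ⇒ ok
[2] (+0,-1) / 1c ⇒ ok
[3] (+0,-1) / 1c ⇒ ok
[4] (+0,-1) / 2c ⇒ BAD: Δcyc=2≠L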